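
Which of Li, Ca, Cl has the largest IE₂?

Li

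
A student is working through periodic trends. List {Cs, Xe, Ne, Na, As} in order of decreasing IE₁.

First ionization energy rises across a period (greater Z_eff holds electrons more tightly) and falls down a group (valence electrons are farther from the nucleus).
These span different periods and groups, so the two trends combine.
Na > Cs: Na sits above Cs in group 1, so the down-group effect alone puts Na higher.
As > Na: the two effects oppose for this pair; the across-period effect wins (947 vs 496 kJ/mol).
Xe > As: period and group pull opposite ways; the across-period shift dominates (1170 vs 947 kJ/mol).
Ne > Xe: Ne sits above Xe in group 18, so the down-group effect alone puts Ne higher.
Tabulated first ionization energy (kJ/mol): Ne 2081, Na 496, As 947, Xe 1170, Cs 376.
So from highest to lowest: Ne > Xe > As > Na > Cs.

Ne, Xe, As, Na, Cs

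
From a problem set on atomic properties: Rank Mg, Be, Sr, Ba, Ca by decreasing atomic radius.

Be is in period 2, group 2; Mg is in period 3, group 2; Ca is in period 4, group 2; Sr is in period 5, group 2; Ba is in period 6, group 2.
Across a period the added protons contract the valence shell; down a group each new principal shell makes the atom larger.
All are in group 2, so atomic radius increases down the group.
So from largest to smallest: Ba > Sr > Ca > Mg > Be.

Ba, Sr, Ca, Mg, Be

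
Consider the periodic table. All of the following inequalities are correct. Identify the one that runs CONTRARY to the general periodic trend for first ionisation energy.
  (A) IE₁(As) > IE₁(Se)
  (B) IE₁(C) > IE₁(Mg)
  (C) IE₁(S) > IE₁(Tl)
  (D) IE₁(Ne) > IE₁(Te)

(A)

The general trend: first ionisation energy increases across a period and decreases down a group.
(A) As (period 4, group 15) vs Se (period 4, group 16): the stated order contradicts the simple trend.
(B) C (period 2, group 14) vs Mg (period 3, group 2): the stated order agrees with the simple trend.
(C) S (period 3, group 16) vs Tl (period 6, group 13): the stated order agrees with the simple trend.
(D) Ne (period 2, group 18) vs Te (period 5, group 16): the stated order agrees with the simple trend.
The exception is (A): Se (4p⁴) ionizes more easily than half-filled As (4p³).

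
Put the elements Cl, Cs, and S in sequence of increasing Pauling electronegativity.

S is in period 3, group 16; Cl is in period 3, group 17; Cs is in period 6, group 1.
Electronegativity increases across a period and decreases down a group, tracking effective nuclear charge and atomic size.
Neither a single period nor a single group — weigh both effects.
S > Cs: both effects reinforce here, so S is clearly the higher of the two.
Cl > S: both are in period 3; the period trend gives Cl the larger value.
Approximate values (Pauling): S 2.58, Cl 3.16, Cs 0.79.
So from lowest to highest: Cs < S < Cl.

Cs < S < Cl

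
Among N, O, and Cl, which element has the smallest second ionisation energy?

After 1 electron has been removed, what remains? N⁺ still has 4 valence electrons; O⁺ still has 5 valence electrons; Cl⁺ still has 6 valence electrons.
All are still removing valence electrons, so compare the +1 ions as you would atoms: IE_2 generally rises across a period (higher Z_eff) and falls down a group (larger shell), subject to the usual subshell exceptions.
Valence configurations: N⁺ [He]2s²2p², O⁺ [He]2s²2p³, Cl⁺ [Ne]3s²3p⁴.
Tabulated IE_2 (kJ/mol): N 2856, O 3388, Cl 2298.
Hence IE_2: Cl < N < O.

Cl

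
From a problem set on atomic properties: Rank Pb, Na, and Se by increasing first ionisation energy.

Na < Pb < Se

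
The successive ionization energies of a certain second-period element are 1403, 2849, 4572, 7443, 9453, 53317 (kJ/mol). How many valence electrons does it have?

Look for the largest jump between consecutive ionization energies: IE6/IE5 ≈ 5.6, far larger than any earlier ratio.
That jump marks the point where a core electron is being removed. So the atom has 5 valence electrons.

5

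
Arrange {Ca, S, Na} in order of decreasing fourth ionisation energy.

Na > Ca > S

IE_4 is the cost of taking one more electron from the +3 cation: Ca³⁺ is already 1 electron into the core; S³⁺ still has 3 valence electrons; Na³⁺ is already 2 electrons into the core.
Core electrons are held far more tightly than valence electrons, so Ca and Na top the IE_4 order.
Approximate IE_4 values (kJ/mol): Ca 6491, S 4556, Na 9543.
Overall IE_4 order: S < Ca < Na.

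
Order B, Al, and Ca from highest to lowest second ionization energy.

Consider each +1 ion: B⁺ still has 2 valence electrons; Al⁺ still has 2 valence electrons; Ca⁺ still has 1 valence electron.
All are still removing valence electrons, so compare the +1 ions as you would atoms: IE_2 generally rises across a period (higher Z_eff) and falls down a group (larger shell), subject to the usual subshell exceptions.
Valence configurations: B⁺ [He]2s², Al⁺ [Ne]3s², Ca⁺ [Ar]4s¹.
The numbers (kJ/mol): B 2427, Al 1817, Ca 1145.
So the second ionization energies run Ca < Al < B.

B, Al, Ca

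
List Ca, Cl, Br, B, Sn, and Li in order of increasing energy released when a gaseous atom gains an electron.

Ca < B < Li < Sn < Br < Cl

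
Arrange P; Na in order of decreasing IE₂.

Consider each +1 ion: P⁺ still has 4 valence electrons; Na⁺ is the bare [Ne] core.
Pulling an electron out of a noble-gas core costs far more than removing a remaining valence electron, so Na sits at the high end of IE_2.
Approximate IE_2 values (kJ/mol): P 1907, Na 4562.
Overall IE_2 order: P < Na.

Na, P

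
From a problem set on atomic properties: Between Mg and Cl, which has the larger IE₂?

Cl

IE_2 is the cost of taking one more electron from the +1 cation: Mg⁺ still has 1 valence electron; Cl⁺ still has 6 valence electrons.
All are still removing valence electrons, so compare the +1 ions as you would atoms: IE_2 generally rises across a period (higher Z_eff) and falls down a group (larger shell), subject to the usual subshell exceptions.
Valence configurations: Mg⁺ [Ne]3s¹, Cl⁺ [Ne]3s²3p⁴.
The numbers (kJ/mol): Mg 1451, Cl 2298.
Hence IE_2: Mg < Cl.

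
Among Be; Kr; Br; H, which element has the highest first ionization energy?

Kr

H is in period 1, group 1; Be is in period 2, group 2; Br is in period 4, group 17; Kr is in period 4, group 18.
IE₁ increases left→right with effective nuclear charge and decreases top→bottom as the valence shell moves farther out.
These span different periods and groups, so the two trends combine.
Br > Be: period and group pull opposite ways; the across-period shift dominates (1140 vs 900 kJ/mol).
H > Br: period and group pull opposite ways; the down-group shift dominates (1312 vs 1140 kJ/mol).
Kr > H: period and group pull opposite ways; the across-period shift dominates (1351 vs 1312 kJ/mol).
For reference (kJ/mol): H 1312, Be 900, Br 1140, Kr 1351.
The highest first ionization energy among these belongs to Kr.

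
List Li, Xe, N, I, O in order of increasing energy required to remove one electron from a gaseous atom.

Li < I < Xe < O < N

Removing the outermost electron gets harder across a period and easier down a group.
These span different periods and groups, so the two trends combine.
I > Li: period and group pull opposite ways; the across-period shift dominates (1008 vs 520 kJ/mol).
Xe > I: both are in period 5; the period trend gives Xe the larger value.
O > Xe: period and group pull opposite ways; the down-group shift dominates (1314 vs 1170 kJ/mol).
N > O: this pair runs against the simple trend — see the exception note.
Note the exception: N has a higher first ionization energy than O, contrary to the simple trend — pairing an electron in O's 2p⁴ costs repulsion energy, so O ionizes more easily than half-filled N (2p³).
Tabulated first ionization energy (kJ/mol): Li 520, N 1402, O 1314, I 1008, Xe 1170.
So from lowest to highest: Li < I < Xe < O < N.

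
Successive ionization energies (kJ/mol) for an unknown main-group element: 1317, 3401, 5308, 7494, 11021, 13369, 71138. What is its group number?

Group 16

Look for the largest jump between consecutive ionization energies: IE7/IE6 ≈ 5.3, far larger than any earlier ratio.
That jump marks the point where a core electron is being removed. So the atom has 6 valence electrons.
A main-group element with 6 valence electrons is in group 16.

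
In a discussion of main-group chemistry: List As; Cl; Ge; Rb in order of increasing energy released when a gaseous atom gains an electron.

Rb, As, Ge, Cl

Cl is in period 3, group 17; Ge is in period 4, group 14; As is in period 4, group 15; Rb is in period 5, group 1.
Atoms with high Z_eff and room in the valence shell (especially the halogens) have the most exothermic electron affinities.
Neither a single period nor a single group — weigh both effects.
As > Rb: both effects reinforce here, so As is clearly the higher of the two.
Ge > As: this pair runs against the simple trend — see the exception note.
Cl > Ge: relative to Ge, both the across-period and down-group shifts push Cl's electron affinity up.
Note the exception: Ge has a higher electron affinity than As, contrary to the simple trend — adding an electron to As's half-filled 4p³ is unfavourable, so Ge (4p²) has the more exothermic EA.
For reference (kJ/mol): Cl 349, Ge 119, As 78, Rb 47.
So from lowest to highest: Rb < As < Ge < Cl.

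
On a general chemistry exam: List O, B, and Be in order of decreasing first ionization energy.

Be is in period 2, group 2; B is in period 2, group 13; O is in period 2, group 16.
Across a period the outer electron is held more tightly (higher IE₁); down a group it sits in a higher shell, more shielded, and comes off more easily.
All lie in period 2; the across-period trend (first ionization energy increases left to right) applies, with the exception below.
Note the exception: Be has a higher first ionization energy than B, contrary to the simple trend — removing B's lone 2p electron is easier than breaking Be's filled 2s².
Tabulated first ionization energy (kJ/mol): Be 900, B 801, O 1314.
So from highest to lowest: O > Be > B.

O > Be > B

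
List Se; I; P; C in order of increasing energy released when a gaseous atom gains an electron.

P, C, Se, I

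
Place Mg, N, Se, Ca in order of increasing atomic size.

N < Se < Mg < Ca

N is in period 2, group 15; Mg is in period 3, group 2; Ca is in period 4, group 2; Se is in period 4, group 16.
Across a period the added protons contract the valence shell; down a group each new principal shell makes the atom larger.
Neither a single period nor a single group — weigh both effects.
Se > N: the two effects oppose for this pair; the down-group effect wins (116 vs 71 pm).
Mg > Se: the two effects oppose for this pair; the across-period effect wins (139 vs 116 pm).
Ca > Mg: Ca sits below Mg in group 2, so the down-group effect alone puts Ca larger.
For reference (pm): N 71, Mg 139, Ca 171, Se 116.
So from smallest to largest: N < Se < Mg < Ca.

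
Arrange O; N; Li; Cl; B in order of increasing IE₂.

Cl, B, N, O, Li

The second ionization energy removes an electron from the +1 ion. For each element: O⁺ still has 5 valence electrons; N⁺ still has 4 valence electrons; Li⁺ is the bare [He] core; Cl⁺ still has 6 valence electrons; B⁺ still has 2 valence electrons.
Core electrons are held far more tightly than valence electrons, so Li tops the IE_2 order.
Valence configurations: O⁺ [He]2s²2p³, N⁺ [He]2s²2p², Cl⁺ [Ne]3s²3p⁴, B⁺ [He]2s².
The numbers (kJ/mol): O 3388, N 2856, Li 7298, Cl 2298, B 2427.
So the second ionization energies run Cl < B < N < O < Li.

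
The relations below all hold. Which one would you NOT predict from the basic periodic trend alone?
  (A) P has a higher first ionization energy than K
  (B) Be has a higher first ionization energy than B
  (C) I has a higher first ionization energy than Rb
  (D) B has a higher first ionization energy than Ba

(B)

The general trend: first ionization energy increases across a period and decreases down a group.
(A) P (period 3, group 15) vs K (period 4, group 1): the stated order agrees with the simple trend.
(B) Be (period 2, group 2) vs B (period 2, group 13): the stated order contradicts the simple trend.
(C) I (period 5, group 17) vs Rb (period 5, group 1): the stated order agrees with the simple trend.
(D) B (period 2, group 13) vs Ba (period 6, group 2): the stated order agrees with the simple trend.
The exception is (B): removing B's lone 2p electron is easier than breaking Be's filled 2s².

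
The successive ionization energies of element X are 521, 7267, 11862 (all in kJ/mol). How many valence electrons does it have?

1

Look for the largest jump between consecutive ionization energies: IE2/IE1 ≈ 13.9, far larger than any earlier ratio.
That jump marks the point where a core electron is being removed. So the atom has 1 valence electron.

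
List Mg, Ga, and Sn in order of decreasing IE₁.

Mg is in period 3, group 2; Ga is in period 4, group 13; Sn is in period 5, group 14.
Across a period the outer electron is held more tightly (higher IE₁); down a group it sits in a higher shell, more shielded, and comes off more easily.
A diagonal step moves right (one effect) and down (the opposite effect) at once.
Sn > Ga: the two effects oppose for this pair; the across-period effect wins (709 vs 579 kJ/mol).
Mg > Sn: period and group pull opposite ways; the down-group shift dominates (738 vs 709 kJ/mol).
Tabulated first ionization energy (kJ/mol): Mg 738, Ga 579, Sn 709.
So from highest to lowest: Mg > Sn > Ga.

Mg > Sn > Ga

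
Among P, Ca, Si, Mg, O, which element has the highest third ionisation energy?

Mg

The third ionization energy removes an electron from the +2 ion. For each element: P²⁺ still has 3 valence electrons; Ca²⁺ is the bare [Ar] core; Si²⁺ still has 2 valence electrons; Mg²⁺ is the bare [Ne] core; O²⁺ still has 4 valence electrons.
Usually core removal costs more than valence removal, but here the competition is close: a tightly held n=2 valence electron can cost more to remove than an n=3 core electron, so the actual values have to decide it.
Valence configurations: P²⁺ [Ne]3s²3p¹, Si²⁺ [Ne]3s², O²⁺ [He]2s²2p².
P²⁺ loses a lone 3p electron whereas Si²⁺ must break into a filled 3s² pair, so IE_3(Si) > IE_3(P) even though P has the higher nuclear charge.
Approximate IE_3 values (kJ/mol): P 2914, Ca 4912, Si 3232, Mg 7733, O 5300.
Overall IE_3 order: P < Si < Ca < O < Mg.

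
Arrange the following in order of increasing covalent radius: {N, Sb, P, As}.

N < P < As < Sb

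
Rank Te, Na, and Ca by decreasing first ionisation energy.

Te > Ca > Na

Na is in period 3, group 1; Ca is in period 4, group 2; Te is in period 5, group 16.
IE₁ increases left→right with effective nuclear charge and decreases top→bottom as the valence shell moves farther out.
These span different periods and groups, so the two trends combine.
Ca > Na: period and group pull opposite ways; the across-period shift dominates (590 vs 496 kJ/mol).
Te > Ca: the two effects oppose for this pair; the across-period effect wins (869 vs 590 kJ/mol).
Tabulated first ionization energy (kJ/mol): Na 496, Ca 590, Te 869.
So from highest to lowest: Te > Ca > Na.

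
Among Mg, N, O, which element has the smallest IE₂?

Mg

IE_2 is the cost of taking one more electron from the +1 cation: Mg⁺ still has 1 valence electron; N⁺ still has 4 valence electrons; O⁺ still has 5 valence electrons.
All are still removing valence electrons, so compare the +1 ions as you would atoms: IE_2 generally rises across a period (higher Z_eff) and falls down a group (larger shell), subject to the usual subshell exceptions.
Valence configurations: Mg⁺ [Ne]3s¹, N⁺ [He]2s²2p², O⁺ [He]2s²2p³.
Approximate IE_2 values (kJ/mol): Mg 1451, N 2856, O 3388.
So the second ionization energies run Mg < N < O.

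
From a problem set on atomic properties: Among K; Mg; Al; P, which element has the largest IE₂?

Consider each +1 ion: K⁺ is the bare [Ar] core; Mg⁺ still has 1 valence electron; Al⁺ still has 2 valence electrons; P⁺ still has 4 valence electrons.
Core electrons are held far more tightly than valence electrons, so K tops the IE_2 order.
Valence configurations: Mg⁺ [Ne]3s¹, Al⁺ [Ne]3s², P⁺ [Ne]3s²3p².
Approximate IE_2 values (kJ/mol): K 3052, Mg 1451, Al 1817, P 1907.
Hence IE_2: Mg < Al < P < K.

K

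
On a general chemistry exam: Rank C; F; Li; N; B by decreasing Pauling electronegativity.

F > N > C > B > Li

Li is in period 2, group 1; B is in period 2, group 13; C is in period 2, group 14; N is in period 2, group 15; F is in period 2, group 17.
Electronegativity increases across a period and decreases down a group, tracking effective nuclear charge and atomic size.
All lie in period 2, so electronegativity increases left to right.
So from highest to lowest: F > N > C > B > Li.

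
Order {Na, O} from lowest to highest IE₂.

The second ionization energy removes an electron from the +1 ion. For each element: Na⁺ is the bare [Ne] core; O⁺ still has 5 valence electrons.
Core electrons are held far more tightly than valence electrons, so Na tops the IE_2 order.
The numbers (kJ/mol): Na 4562, O 3388.
Overall IE_2 order: O < Na.

O, Na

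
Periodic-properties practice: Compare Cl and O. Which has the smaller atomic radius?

Moving right in a period, electrons are added to the same shell under a stronger nuclear pull, so atoms get smaller; moving down, a new shell is opened and atoms get larger.
These span different periods and groups, so the two trends combine.
Cl > O: period and group pull opposite ways; the down-group shift dominates (99 vs 63 pm).
Tabulated atomic radius (pm): O 63, Cl 99.
So O has the smaller atomic radius (O < Cl).

O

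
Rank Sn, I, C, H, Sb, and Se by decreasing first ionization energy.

H is in period 1, group 1; C is in period 2, group 14; Se is in period 4, group 16; Sn is in period 5, group 14; Sb is in period 5, group 15; I is in period 5, group 17.
First ionization energy rises across a period (greater Z_eff holds electrons more tightly) and falls down a group (valence electrons are farther from the nucleus).
These span different periods and groups, so the two trends combine.
Sb > Sn: Sb lies to the right of Sn in period 5, so the across-period effect alone puts Sb higher.
Se > Sb: relative to Sb, both the across-period and down-group shifts push Se's first ionization energy up.
I > Se: period and group pull opposite ways; the across-period shift dominates (1008 vs 941 kJ/mol).
C > I: period and group pull opposite ways; the down-group shift dominates (1086 vs 1008 kJ/mol).
H > C: period and group pull opposite ways; the down-group shift dominates (1312 vs 1086 kJ/mol).
Approximate values (kJ/mol): H 1312, C 1086, Se 941, Sn 709, Sb 831, I 1008.
So from highest to lowest: H > C > I > Se > Sb > Sn.

H, C, I, Se, Sb, Sn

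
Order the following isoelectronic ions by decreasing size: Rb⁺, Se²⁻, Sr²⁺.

All of these have 36 electrons, so size is governed by nuclear charge alone: the more protons, the stronger the pull on the same electron cloud, and the smaller the ion.
Nuclear charges: Sr²⁺ (Z=38), Rb⁺ (Z=37), Se²⁻ (Z=34).
Largest to smallest: Se²⁻ > Rb⁺ > Sr²⁺.

Se²⁻ > Rb⁺ > Sr²⁺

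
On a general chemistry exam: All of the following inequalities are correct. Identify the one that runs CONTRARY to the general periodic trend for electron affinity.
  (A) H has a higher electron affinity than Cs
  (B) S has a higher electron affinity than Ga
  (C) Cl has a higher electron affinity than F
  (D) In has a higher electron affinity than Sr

(C)

The general trend: electron affinity increases across a period and decreases down a group.
(A) H (period 1, group 1) vs Cs (period 6, group 1): the stated order agrees with the simple trend.
(B) S (period 3, group 16) vs Ga (period 4, group 13): the stated order agrees with the simple trend.
(C) Cl (period 3, group 17) vs F (period 2, group 17): the stated order contradicts the simple trend.
(D) In (period 5, group 13) vs Sr (period 5, group 2): the stated order agrees with the simple trend.
The exception is (C): F's small 2p subshell makes the incoming electron feel strong e⁻–e⁻ repulsion, so Cl actually releases more energy on gaining an electron.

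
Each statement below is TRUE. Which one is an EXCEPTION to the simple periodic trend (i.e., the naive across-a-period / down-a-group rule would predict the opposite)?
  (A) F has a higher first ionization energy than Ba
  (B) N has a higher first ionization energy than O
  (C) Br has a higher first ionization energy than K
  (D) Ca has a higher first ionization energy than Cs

(B)

The general trend: first ionization energy increases across a period and decreases down a group.
(A) F (period 2, group 17) vs Ba (period 6, group 2): the stated order agrees with the simple trend.
(B) N (period 2, group 15) vs O (period 2, group 16): the stated order contradicts the simple trend.
(C) Br (period 4, group 17) vs K (period 4, group 1): the stated order agrees with the simple trend.
(D) Ca (period 4, group 2) vs Cs (period 6, group 1): the stated order agrees with the simple trend.
The exception is (B): pairing an electron in O's 2p⁴ costs repulsion energy, so O ionizes more easily than half-filled N (2p³).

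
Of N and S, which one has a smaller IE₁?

S

N is in period 2, group 15; S is in period 3, group 16.
Removing the outermost electron gets harder across a period and easier down a group.
These sit on a diagonal, where the across-period and down-group effects partly cancel.
N > S: period and group pull opposite ways; the down-group shift dominates (1402 vs 1000 kJ/mol).
Tabulated first ionization energy (kJ/mol): N 1402, S 1000.
So S has the smaller IE₁ (S < N).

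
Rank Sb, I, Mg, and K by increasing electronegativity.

K, Mg, Sb, I

Mg is in period 3, group 2; K is in period 4, group 1; Sb is in period 5, group 15; I is in period 5, group 17.
Electronegativity increases across a period and decreases down a group, tracking effective nuclear charge and atomic size.
Here both period and group differ, so the two effects have to be weighed against each other.
Mg > K: relative to K, both the across-period and down-group shifts push Mg's electronegativity up.
Sb > Mg: the two effects oppose for this pair; the across-period effect wins (2.05 vs 1.31).
I > Sb: both are in period 5; the period trend gives I the larger value.
Tabulated electronegativity (Pauling): Mg 1.31, K 0.82, Sb 2.05, I 2.66.
So from lowest to highest: K < Mg < Sb < I.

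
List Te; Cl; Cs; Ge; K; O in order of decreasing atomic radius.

Across a period the added protons contract the valence shell; down a group each new principal shell makes the atom larger.
Here both period and group differ, so the two effects have to be weighed against each other.
Cl > O: the two effects oppose for this pair; the down-group effect wins (99 vs 63 pm).
Ge > Cl: relative to Cl, both the across-period and down-group shifts push Ge's atomic radius up.
Te > Ge: the two effects oppose for this pair; the down-group effect wins (136 vs 121 pm).
K > Te: period and group pull opposite ways; the across-period shift dominates (196 vs 136 pm).
Cs > K: Cs sits below K in group 1, so the down-group effect alone puts Cs larger.
For reference (pm): O 63, Cl 99, K 196, Ge 121, Te 136, Cs 232.
So from largest to smallest: Cs > K > Te > Ge > Cl > O.

Cs, K, Te, Ge, Cl, O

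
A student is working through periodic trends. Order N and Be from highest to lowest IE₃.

IE_3 is the cost of taking one more electron from the +2 cation: N²⁺ still has 3 valence electrons; Be²⁺ is the bare [He] core.
Pulling an electron out of a noble-gas core costs far more than removing a remaining valence electron, so Be sits at the high end of IE_3.
Tabulated IE_3 (kJ/mol): N 4578, Be 14849.
So the third ionization energies run N < Be.

Be > N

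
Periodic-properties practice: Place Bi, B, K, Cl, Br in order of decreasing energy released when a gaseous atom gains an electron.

Cl > Br > Bi > K > B

Electron affinity generally becomes more exothermic across a period toward the halogens and less exothermic down a group.
Here both period and group differ, so the two effects have to be weighed against each other.
K > B: this pair runs against the simple trend — see the exception note.
Bi > K: the two effects oppose for this pair; the across-period effect wins (91 vs 48 kJ/mol).
Br > Bi: relative to Bi, both the across-period and down-group shifts push Br's electron affinity up.
Cl > Br: Cl sits above Br in group 17, so the down-group effect alone puts Cl higher.
Note the exception: K has a higher electron affinity than B, contrary to the simple trend — B's ns²np¹ configuration gives only a small electron affinity — the sparsely filled np subshell binds an added electron weakly.
Tabulated electron affinity (kJ/mol): B 27, Cl 349, K 48, Br 325, Bi 91.
So from highest to lowest: Cl > Br > Bi > K > B.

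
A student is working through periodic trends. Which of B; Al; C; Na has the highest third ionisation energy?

Consider each +2 ion: B²⁺ still has 1 valence electron; Al²⁺ still has 1 valence electron; C²⁺ still has 2 valence electrons; Na²⁺ is already 1 electron into the core.
Breaking into a closed-shell core is much more expensive than removing a leftover valence electron — Na has the largest IE_3 here.
Valence configurations: B²⁺ [He]2s¹, Al²⁺ [Ne]3s¹, C²⁺ [He]2s².
The numbers (kJ/mol): B 3660, Al 2745, C 4620, Na 6910.
Hence IE_3: Al < B < C < Na.

Na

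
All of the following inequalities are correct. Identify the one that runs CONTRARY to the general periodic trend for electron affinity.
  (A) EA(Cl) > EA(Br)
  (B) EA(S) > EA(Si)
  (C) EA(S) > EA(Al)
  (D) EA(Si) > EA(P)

(D)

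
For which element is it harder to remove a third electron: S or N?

N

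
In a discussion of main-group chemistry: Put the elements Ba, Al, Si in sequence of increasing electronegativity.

Ba < Al < Si

Al is in period 3, group 13; Si is in period 3, group 14; Ba is in period 6, group 2.
Smaller atoms with higher effective nuclear charge are more electronegative.
Neither a single period nor a single group — weigh both effects.
Al > Ba: both effects reinforce here, so Al is clearly the higher of the two.
Si > Al: Si lies to the right of Al in period 3, so the across-period effect alone puts Si higher.
Tabulated electronegativity (Pauling): Al 1.61, Si 1.90, Ba 0.89.
So from lowest to highest: Ba < Al < Si.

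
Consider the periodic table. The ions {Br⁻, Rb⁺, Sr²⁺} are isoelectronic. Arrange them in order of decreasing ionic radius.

Br⁻ > Rb⁺ > Sr²⁺

All of these have 36 electrons, so size is governed by nuclear charge alone: the more protons, the stronger the pull on the same electron cloud, and the smaller the ion.
Nuclear charges: Sr²⁺ (Z=38), Rb⁺ (Z=37), Br⁻ (Z=35).
Largest to smallest: Br⁻ > Rb⁺ > Sr²⁺.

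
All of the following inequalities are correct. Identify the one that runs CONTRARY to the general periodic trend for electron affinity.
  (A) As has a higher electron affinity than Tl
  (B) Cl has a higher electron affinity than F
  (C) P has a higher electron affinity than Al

The general trend: electron affinity increases across a period and decreases down a group.
(A) As (period 4, group 15) vs Tl (period 6, group 13): the stated order agrees with the simple trend.
(B) Cl (period 3, group 17) vs F (period 2, group 17): the stated order contradicts the simple trend.
(C) P (period 3, group 15) vs Al (period 3, group 13): the stated order agrees with the simple trend.
The exception is (B): F's small 2p subshell makes the incoming electron feel strong e⁻–e⁻ repulsion, so Cl actually releases more energy on gaining an electron.

(B)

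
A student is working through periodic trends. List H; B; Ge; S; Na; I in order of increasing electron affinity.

B < Na < H < Ge < S < I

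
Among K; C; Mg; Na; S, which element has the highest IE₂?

The second ionization energy removes an electron from the +1 ion. For each element: K⁺ is the bare [Ar] core; C⁺ still has 3 valence electrons; Mg⁺ still has 1 valence electron; Na⁺ is the bare [Ne] core; S⁺ still has 5 valence electrons.
Core electrons are held far more tightly than valence electrons, so K and Na top the IE_2 order.
Valence configurations: C⁺ [He]2s²2p¹, Mg⁺ [Ne]3s¹, S⁺ [Ne]3s²3p³.
Approximate IE_2 values (kJ/mol): K 3052, C 2353, Mg 1451, Na 4562, S 2252.
Putting it together, IE_2: Mg < S < C < K < Na.

Na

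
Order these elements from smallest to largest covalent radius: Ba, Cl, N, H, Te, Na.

Moving right in a period, electrons are added to the same shell under a stronger nuclear pull, so atoms get smaller; moving down, a new shell is opened and atoms get larger.
Neither a single period nor a single group — weigh both effects.
N > H: period and group pull opposite ways; the down-group shift dominates (71 vs 32 pm).
Cl > N: the two effects oppose for this pair; the down-group effect wins (99 vs 71 pm).
Te > Cl: relative to Cl, both the across-period and down-group shifts push Te's atomic radius up.
Na > Te: period and group pull opposite ways; the across-period shift dominates (155 vs 136 pm).
Ba > Na: period and group pull opposite ways; the down-group shift dominates (196 vs 155 pm).
For reference (pm): H 32, N 71, Na 155, Cl 99, Te 136, Ba 196.
So from smallest to largest: H < N < Cl < Te < Na < Ba.

H < N < Cl < Te < Na < Ba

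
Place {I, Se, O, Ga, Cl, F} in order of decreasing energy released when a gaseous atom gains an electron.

Cl, F, I, Se, O, Ga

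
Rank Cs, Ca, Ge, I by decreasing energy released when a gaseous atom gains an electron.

I > Ge > Cs > Ca

Ca is in period 4, group 2; Ge is in period 4, group 14; I is in period 5, group 17; Cs is in period 6, group 1.
Electron affinity generally becomes more exothermic across a period toward the halogens and less exothermic down a group.
Here both period and group differ, so the two effects have to be weighed against each other.
Cs > Ca: this pair runs against the simple trend — see the exception note.
Ge > Cs: relative to Cs, both the across-period and down-group shifts push Ge's electron affinity up.
I > Ge: period and group pull opposite ways; the across-period shift dominates (295 vs 119 kJ/mol).
Note the exception: Cs has a higher electron affinity than Ca, contrary to the simple trend — adding an electron to Ca (ns²) has to open a new, higher-energy np subshell, which is unfavourable.
Approximate values (kJ/mol): Ca 2, Ge 119, I 295, Cs 46.
So from highest to lowest: I > Ge > Cs > Ca.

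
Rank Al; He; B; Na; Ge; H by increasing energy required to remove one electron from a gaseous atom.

Na, Al, Ge, B, H, He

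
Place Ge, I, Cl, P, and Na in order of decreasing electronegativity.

Cl, I, P, Ge, Na

Na is in period 3, group 1; P is in period 3, group 15; Cl is in period 3, group 17; Ge is in period 4, group 14; I is in period 5, group 17.
Electronegativity increases across a period and decreases down a group, tracking effective nuclear charge and atomic size.
These span different periods and groups, so the two trends combine.
Ge > Na: period and group pull opposite ways; the across-period shift dominates (2.01 vs 0.93).
P > Ge: both effects reinforce here, so P is clearly the higher of the two.
I > P: the two effects oppose for this pair; the across-period effect wins (2.66 vs 2.19).
Cl > I: Cl sits above I in group 17, so the down-group effect alone puts Cl higher.
Tabulated electronegativity (Pauling): Na 0.93, P 2.19, Cl 3.16, Ge 2.01, I 2.66.
So from highest to lowest: Cl > I > P > Ge > Na.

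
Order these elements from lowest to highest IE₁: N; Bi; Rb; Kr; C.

Rb < Bi < C < Kr < N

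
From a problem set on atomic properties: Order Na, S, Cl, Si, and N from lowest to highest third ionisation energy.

The third ionization energy removes an electron from the +2 ion. For each element: Na²⁺ is already 1 electron into the core; S²⁺ still has 4 valence electrons; Cl²⁺ still has 5 valence electrons; Si²⁺ still has 2 valence electrons; N²⁺ still has 3 valence electrons.
Pulling an electron out of a noble-gas core costs far more than removing a remaining valence electron, so Na sits at the high end of IE_3.
Valence configurations: S²⁺ [Ne]3s²3p², Cl²⁺ [Ne]3s²3p³, Si²⁺ [Ne]3s², N²⁺ [He]2s²2p¹.
Tabulated IE_3 (kJ/mol): Na 6910, S 3357, Cl 3822, Si 3232, N 4578.
So the third ionization energies run Si < S < Cl < N < Na.

Si < S < Cl < N < Na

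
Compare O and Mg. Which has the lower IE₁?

Mg

O is in period 2, group 16; Mg is in period 3, group 2.
Removing the outermost electron gets harder across a period and easier down a group.
Here both period and group differ, so the two effects have to be weighed against each other.
O > Mg: both effects reinforce here, so O is clearly the higher of the two.
Approximate values (kJ/mol): O 1314, Mg 738.
So Mg has the lower IE₁ (Mg < O).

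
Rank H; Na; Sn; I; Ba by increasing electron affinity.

Ba, Na, H, Sn, I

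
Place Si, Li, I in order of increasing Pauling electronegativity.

Li < Si < I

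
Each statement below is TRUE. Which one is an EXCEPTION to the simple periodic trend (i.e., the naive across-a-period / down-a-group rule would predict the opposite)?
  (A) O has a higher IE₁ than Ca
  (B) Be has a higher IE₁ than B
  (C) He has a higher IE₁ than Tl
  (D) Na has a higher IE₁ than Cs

(B)

The general trend: IE₁ increases across a period and decreases down a group.
(A) O (period 2, group 16) vs Ca (period 4, group 2): the stated order agrees with the simple trend.
(B) Be (period 2, group 2) vs B (period 2, group 13): the stated order contradicts the simple trend.
(C) He (period 1, group 18) vs Tl (period 6, group 13): the stated order agrees with the simple trend.
(D) Na (period 3, group 1) vs Cs (period 6, group 1): the stated order agrees with the simple trend.
The exception is (B): removing B's lone 2p electron is easier than breaking Be's filled 2s².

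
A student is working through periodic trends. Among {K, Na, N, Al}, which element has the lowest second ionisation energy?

Al

Consider each +1 ion: K⁺ is the bare [Ar] core; Na⁺ is the bare [Ne] core; N⁺ still has 4 valence electrons; Al⁺ still has 2 valence electrons.
Breaking into a closed-shell core is much more expensive than removing a leftover valence electron — K and Na have the largest IE_2 here.
Valence configurations: N⁺ [He]2s²2p², Al⁺ [Ne]3s².
The numbers (kJ/mol): K 3052, Na 4562, N 2856, Al 1817.
Putting it together, IE_2: Al < N < K < Na.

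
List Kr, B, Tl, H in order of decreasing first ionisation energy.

H is in period 1, group 1; B is in period 2, group 13; Kr is in period 4, group 18; Tl is in period 6, group 13.
First ionization energy rises across a period (greater Z_eff holds electrons more tightly) and falls down a group (valence electrons are farther from the nucleus).
Here both period and group differ, so the two effects have to be weighed against each other.
B > Tl: they share group 13; the group trend gives B the larger value.
H > B: the two effects oppose for this pair; the down-group effect wins (1312 vs 801 kJ/mol).
Kr > H: period and group pull opposite ways; the across-period shift dominates (1351 vs 1312 kJ/mol).
Tabulated first ionization energy (kJ/mol): H 1312, B 801, Kr 1351, Tl 589.
So from highest to lowest: Kr > H > B > Tl.

Kr > H > B > Tl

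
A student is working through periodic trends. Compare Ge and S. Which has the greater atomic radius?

Ge

S is in period 3, group 16; Ge is in period 4, group 14.
Atomic radius shrinks across a period as nuclear charge pulls the same shell inward, and grows down a group as new shells are added.
These span different periods and groups, so the two trends combine.
Ge > S: both effects reinforce here, so Ge is clearly the larger of the two.
For reference (pm): S 103, Ge 121.
So Ge has the greater atomic radius (Ge > S).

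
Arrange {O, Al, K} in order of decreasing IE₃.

IE_3 is the cost of taking one more electron from the +2 cation: O²⁺ still has 4 valence electrons; Al²⁺ still has 1 valence electron; K²⁺ is already 1 electron into the core.
Usually core removal costs more than valence removal, but here the competition is close: a tightly held n=2 valence electron can cost more to remove than an n=3 core electron, so the actual values have to decide it.
Valence configurations: O²⁺ [He]2s²2p², Al²⁺ [Ne]3s¹.
Tabulated IE_3 (kJ/mol): O 5300, Al 2745, K 4420.
Hence IE_3: Al < K < O.

O > K > Al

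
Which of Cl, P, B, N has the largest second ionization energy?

The second ionization energy removes an electron from the +1 ion. For each element: Cl⁺ still has 6 valence electrons; P⁺ still has 4 valence electrons; B⁺ still has 2 valence electrons; N⁺ still has 4 valence electrons.
All are still removing valence electrons, so compare the +1 ions as you would atoms: IE_2 generally rises across a period (higher Z_eff) and falls down a group (larger shell), subject to the usual subshell exceptions.
Valence configurations: Cl⁺ [Ne]3s²3p⁴, P⁺ [Ne]3s²3p², B⁺ [He]2s², N⁺ [He]2s²2p².
Tabulated IE_2 (kJ/mol): Cl 2298, P 1907, B 2427, N 2856.
Putting it together, IE_2: P < Cl < B < N.

N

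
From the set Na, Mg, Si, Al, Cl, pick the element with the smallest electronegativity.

Na

Electronegativity increases across a period and decreases down a group, tracking effective nuclear charge and atomic size.
All lie in period 3, so electronegativity increases left to right.
The smallest electronegativity among these belongs to Na.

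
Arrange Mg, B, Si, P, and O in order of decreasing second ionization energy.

O, B, P, Si, Mg

Consider each +1 ion: Mg⁺ still has 1 valence electron; B⁺ still has 2 valence electrons; Si⁺ still has 3 valence electrons; P⁺ still has 4 valence electrons; O⁺ still has 5 valence electrons.
All are still removing valence electrons, so compare the +1 ions as you would atoms: IE_2 generally rises across a period (higher Z_eff) and falls down a group (larger shell), subject to the usual subshell exceptions.
Valence configurations: Mg⁺ [Ne]3s¹, B⁺ [He]2s², Si⁺ [Ne]3s²3p¹, P⁺ [Ne]3s²3p², O⁺ [He]2s²2p³.
The numbers (kJ/mol): Mg 1451, B 2427, Si 1577, P 1907, O 3388.
Putting it together, IE_2: Mg < Si < P < B < O.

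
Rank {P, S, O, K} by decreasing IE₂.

After 1 electron has been removed, what remains? P⁺ still has 4 valence electrons; S⁺ still has 5 valence electrons; O⁺ still has 5 valence electrons; K⁺ is the bare [Ar] core.
Usually core removal costs more than valence removal, but here the competition is close: a tightly held n=2 valence electron can cost more to remove than an n=3 core electron, so the actual values have to decide it.
Valence configurations: P⁺ [Ne]3s²3p², S⁺ [Ne]3s²3p³, O⁺ [He]2s²2p³.
Tabulated IE_2 (kJ/mol): P 1907, S 2252, O 3388, K 3052.
So the second ionization energies run P < S < K < O.

O, K, S, P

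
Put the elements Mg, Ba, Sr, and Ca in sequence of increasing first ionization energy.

Mg is in period 3, group 2; Ca is in period 4, group 2; Sr is in period 5, group 2; Ba is in period 6, group 2.
IE₁ increases left→right with effective nuclear charge and decreases top→bottom as the valence shell moves farther out.
All are in group 2, so first ionization energy increases up the group.
So from lowest to highest: Ba < Sr < Ca < Mg.

Ba < Sr < Ca < Mg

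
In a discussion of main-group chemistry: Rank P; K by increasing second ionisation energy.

P < K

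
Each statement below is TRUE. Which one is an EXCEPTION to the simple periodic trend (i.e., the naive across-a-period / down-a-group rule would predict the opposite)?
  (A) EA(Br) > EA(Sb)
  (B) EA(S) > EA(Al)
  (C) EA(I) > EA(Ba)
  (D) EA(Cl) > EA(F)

(D)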